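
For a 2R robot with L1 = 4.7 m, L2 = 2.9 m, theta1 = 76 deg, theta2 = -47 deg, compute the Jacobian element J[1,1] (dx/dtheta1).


J[1,1] = -L1*sin(t1) - L2*sin(t1+t2)
= -4.7*sin(76) - 2.9*sin(29)
= -5.9663


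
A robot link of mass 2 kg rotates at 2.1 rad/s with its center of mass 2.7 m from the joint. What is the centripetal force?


F = m * omega^2 * r
= 2 * 2.1^2 * 2.7
= 2 * 4.41 * 2.7
= 23.814 N


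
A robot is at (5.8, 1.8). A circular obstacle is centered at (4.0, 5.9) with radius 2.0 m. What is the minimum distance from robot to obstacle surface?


center_dist = sqrt((5.8-4.0)^2 + (1.8-5.9)^2)
= sqrt(3.24 + 16.81)
= 4.4777
min_dist = center_dist - radius = 4.4777 - 2.0 = 2.4777 m


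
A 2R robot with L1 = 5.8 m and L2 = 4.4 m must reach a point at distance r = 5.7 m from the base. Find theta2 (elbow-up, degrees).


cos(theta2) = (r^2 - L1^2 - L2^2) / (2*L1*L2)
cos(theta2) = (32.49 - 33.64 - 19.36) / 51.04
cos(theta2) = -0.401842
theta2 = 113.6934 degrees


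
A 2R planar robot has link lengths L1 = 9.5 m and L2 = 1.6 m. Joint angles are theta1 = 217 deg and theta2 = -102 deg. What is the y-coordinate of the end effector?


Convert angles to radians: theta1 = 3.7874, theta2 = -1.7802
y = L1*sin(theta1) + L2*sin(theta1+theta2)
y = -5.7172 + 1.4501
y = -4.2672


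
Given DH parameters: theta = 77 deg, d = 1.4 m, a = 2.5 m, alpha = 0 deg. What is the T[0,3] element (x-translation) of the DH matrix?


T[0,3] = a * cos(theta)
= 2.5 * cos(77 deg)
= 2.5 * 0.225
= 0.5624


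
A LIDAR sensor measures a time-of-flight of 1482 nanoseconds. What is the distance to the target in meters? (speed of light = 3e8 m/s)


tof = 1482 ns = 1.482e-06 s
dist = c * tof / 2
= 3e8 * 1.482e-06 / 2
= 222.3 m


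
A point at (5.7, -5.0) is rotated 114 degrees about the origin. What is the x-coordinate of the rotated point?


x' = x*cos(theta) - y*sin(theta)
cos(114 deg) = -0.4067, sin(114 deg) = 0.9135
x' = 5.7 * -0.4067 - -5.0 * 0.9135
= -2.3184 - -4.5677
= 2.2493


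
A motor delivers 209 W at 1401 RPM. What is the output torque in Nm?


omega = 1401 * 2*pi/60 = 146.7124 rad/s
tau = P / omega = 209 / 146.7124
= 1.4246 Nm


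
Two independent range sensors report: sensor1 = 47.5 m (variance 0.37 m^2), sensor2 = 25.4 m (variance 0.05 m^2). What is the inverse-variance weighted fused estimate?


w1 = (1/var1) / (1/var1 + 1/var2)
   = 2.7027 / (2.7027 + 20.0) = 0.119
w2 = 1 - w1 = 0.881
fused = w1*s1 + w2*s2 = 5.6548 + 22.3762
= 28.031 m


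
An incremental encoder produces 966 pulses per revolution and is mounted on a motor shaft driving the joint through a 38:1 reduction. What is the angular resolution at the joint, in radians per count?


counts per rev = 966
effective counts at joint = 966 * 38 = 36708
resolution = 2*pi / 36708
= 1.7117e-04 rad/count


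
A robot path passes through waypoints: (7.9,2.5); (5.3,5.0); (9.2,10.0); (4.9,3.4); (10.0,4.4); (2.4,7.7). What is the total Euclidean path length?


Segment lengths:
  seg1 = sqrt((-2.6)^2 + (2.5)^2) = 3.6069
  seg2 = sqrt((3.9)^2 + (5.0)^2) = 6.3411
  seg3 = sqrt((-4.3)^2 + (-6.6)^2) = 7.8772
  seg4 = sqrt((5.1)^2 + (1.0)^2) = 5.1971
  seg5 = sqrt((-7.6)^2 + (3.3)^2) = 8.2855
Total = 31.3079


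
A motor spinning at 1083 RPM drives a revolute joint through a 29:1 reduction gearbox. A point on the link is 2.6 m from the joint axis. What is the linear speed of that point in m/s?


omega_motor = 1083 * 2*pi/60 = 113.4115 rad/s
omega_joint = omega_motor / 29 = 3.9107 rad/s
v = omega_joint * r = 3.9107 * 2.6
= 10.1679 m/s


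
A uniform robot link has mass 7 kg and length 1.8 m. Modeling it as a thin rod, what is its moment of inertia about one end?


I = (1/3) * m * L^2
= (1/3) * 7 * 1.8^2
= 0.333333 * 7 * 3.24
= 7.56 kg*m^2


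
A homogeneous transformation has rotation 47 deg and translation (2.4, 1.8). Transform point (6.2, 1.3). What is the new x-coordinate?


x' = cos(theta)*px - sin(theta)*py + tx
= 0.682*6.2 - 0.7314*1.3 + 2.4
= 5.6776


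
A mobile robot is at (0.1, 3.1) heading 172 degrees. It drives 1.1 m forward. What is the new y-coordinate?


y_new = y0 + d*sin(theta)
= 3.1 + 1.1*sin(172)
= 3.1 + 0.1531
= 3.2531


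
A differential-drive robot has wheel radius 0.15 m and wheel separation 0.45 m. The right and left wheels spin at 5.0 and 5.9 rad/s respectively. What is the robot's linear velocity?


vR = r*wR = 0.15*5.0 = 0.75 m/s
vL = r*wL = 0.15*5.9 = 0.885 m/s
v = (vR+vL)/2 = 0.8175 m/s
omega = (vR-vL)/L = -0.3 rad/s
linear velocity = 0.8175 m/s


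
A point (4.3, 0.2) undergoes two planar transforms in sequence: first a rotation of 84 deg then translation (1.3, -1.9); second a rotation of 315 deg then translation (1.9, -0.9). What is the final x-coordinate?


After transform 1:
x1 = cos(84)*4.3 - sin(84)*0.2 + 1.3 = 1.5506
y1 = sin(84)*4.3 + cos(84)*0.2 + -1.9 = 2.3973
After transform 2:
x2 = cos(315)*1.5506 - sin(315)*2.3973 + 1.9
= 4.6916


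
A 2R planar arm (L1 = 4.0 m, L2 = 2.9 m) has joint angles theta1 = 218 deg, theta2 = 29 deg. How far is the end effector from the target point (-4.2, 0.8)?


End effector via forward kinematics:
x = L1*cos(t1) + L2*cos(t1+t2) = -4.2852
y = L1*sin(t1) + L2*sin(t1+t2) = -5.1321
Distance to target:
d = sqrt((-4.2 - -4.2852)^2 + (0.8 - -5.1321)^2)
= sqrt(0.0073 + 35.1899)
= 5.9327 m


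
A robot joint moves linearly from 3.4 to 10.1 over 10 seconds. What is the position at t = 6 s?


s = t/T = 6/10 = 0.6
p(t) = p0 + (pf-p0)*s
= 3.4 + (10.1 - 3.4) * 0.6
= 7.42


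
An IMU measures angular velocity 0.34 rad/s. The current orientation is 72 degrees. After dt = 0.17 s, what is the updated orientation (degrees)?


delta_theta = w * dt = 0.34 * 0.17 = 0.0578 rad
= 3.3117 deg
theta_new = 72 + 3.3117 = 75.3117 deg


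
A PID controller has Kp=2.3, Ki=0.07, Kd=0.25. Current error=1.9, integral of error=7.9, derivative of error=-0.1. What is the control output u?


u = Kp*e + Ki*int(e) + Kd*de/dt
= 2.3*1.9 + 0.07*7.9 + 0.25*(-0.1)
= 4.37 + 0.553 + -0.025
= 4.898


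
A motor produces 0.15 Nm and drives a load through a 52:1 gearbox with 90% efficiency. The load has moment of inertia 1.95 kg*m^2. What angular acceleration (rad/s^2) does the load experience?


tau_out = tau_motor * N * eta
= 0.15 * 52 * 0.9 = 7.02 Nm
alpha = tau_out / I = 7.02 / 1.95
= 3.6 rad/s^2


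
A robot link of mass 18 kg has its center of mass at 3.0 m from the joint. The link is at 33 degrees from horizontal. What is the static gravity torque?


tau = m*g*L*cos(angle)
= 18 * 9.81 * 3.0 * cos(33 deg)
= 18 * 9.81 * 3.0 * 0.8387
= 444.2773 Nm


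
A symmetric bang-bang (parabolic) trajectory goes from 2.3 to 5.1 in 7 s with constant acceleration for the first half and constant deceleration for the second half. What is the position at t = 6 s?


Symmetric rest-to-rest: each phase covers (pf-p0)/2 in time T/2. 0.5*a*(T/2)^2 = (pf-p0)/2 => a = 4*(pf-p0)/T^2
a = 4*(5.1-2.3)/7^2 = 0.2286
t = 6 is in the deceleration phase (t > T/2).
p = pf - 0.5*a*(T-t)^2 = 5.1 - 0.5*0.2286*1^2
= 4.9857


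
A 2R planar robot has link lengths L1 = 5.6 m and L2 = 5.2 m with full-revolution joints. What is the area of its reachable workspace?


r_max = L1 + L2 = 10.8 m
r_min = |L1 - L2| = 0.4 m
Area = pi*(r_max^2 - r_min^2)
= pi*(116.64 - 0.16)
= pi * 116.48
= 365.9327 m^2


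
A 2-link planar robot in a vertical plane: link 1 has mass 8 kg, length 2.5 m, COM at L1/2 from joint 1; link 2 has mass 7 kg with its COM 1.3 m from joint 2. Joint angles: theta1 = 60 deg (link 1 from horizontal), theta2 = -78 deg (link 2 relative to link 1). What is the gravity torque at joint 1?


Horizontal distance from joint 1 to link-1 COM:
  x_c1 = (L1/2)*cos(t1) = 1.25 * 0.5 = 0.625 m
Horizontal distance from joint 1 to link-2 COM:
  x_c2 = L1*cos(t1) + Lc2*cos(t1+t2)
       = 2.5*0.5 + 1.3*0.9511 = 2.4864 m
tau1 = m1*g*x_c1 + m2*g*x_c2
     = 8*9.81*0.625 + 7*9.81*2.4864
     = 49.05 + 170.7393
     = 219.7893 Nm


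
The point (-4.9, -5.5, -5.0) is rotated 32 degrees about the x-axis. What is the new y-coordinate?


Rotation about x-axis: y' = y*cos(theta) - z*sin(theta)
= -5.5 * 0.848 - -5.0 * 0.5299
= -2.0147


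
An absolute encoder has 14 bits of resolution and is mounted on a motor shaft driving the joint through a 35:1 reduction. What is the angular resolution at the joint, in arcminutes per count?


counts = 2^14 = 16384
effective counts at joint = 16384 * 35 = 573440
resolution = 360*60 / 573440
= 0.0377 arcmin/count


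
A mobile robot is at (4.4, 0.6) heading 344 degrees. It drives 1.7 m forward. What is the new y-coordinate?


y_new = y0 + d*sin(theta)
= 0.6 + 1.7*sin(344)
= 0.6 + -0.4686
= 0.1314


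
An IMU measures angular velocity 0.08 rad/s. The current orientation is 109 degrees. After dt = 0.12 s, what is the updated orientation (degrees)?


delta_theta = w * dt = 0.08 * 0.12 = 0.0096 rad
= 0.55 deg
theta_new = 109 + 0.55 = 109.55 deg


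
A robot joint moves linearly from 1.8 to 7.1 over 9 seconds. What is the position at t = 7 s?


s = t/T = 7/9 = 0.7778
p(t) = p0 + (pf-p0)*s
= 1.8 + (7.1 - 1.8) * 0.7778
= 5.9222


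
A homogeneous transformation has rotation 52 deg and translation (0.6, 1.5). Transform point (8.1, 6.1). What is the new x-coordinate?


x' = cos(theta)*px - sin(theta)*py + tx
= 0.6157*8.1 - 0.788*6.1 + 0.6
= 0.78


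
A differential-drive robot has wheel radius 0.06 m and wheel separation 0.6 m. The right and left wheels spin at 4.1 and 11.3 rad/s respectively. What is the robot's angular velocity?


vR = r*wR = 0.06*4.1 = 0.246 m/s
vL = r*wL = 0.06*11.3 = 0.678 m/s
v = (vR+vL)/2 = 0.462 m/s
omega = (vR-vL)/L = -0.72 rad/s
angular velocity = -0.72 rad/s


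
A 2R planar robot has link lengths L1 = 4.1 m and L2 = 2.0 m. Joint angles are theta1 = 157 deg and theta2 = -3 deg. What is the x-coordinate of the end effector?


Convert angles to radians: theta1 = 2.7402, theta2 = -0.0524
x = L1*cos(theta1) + L2*cos(theta1+theta2)
x = -3.7741 + -1.7976
x = -5.5717


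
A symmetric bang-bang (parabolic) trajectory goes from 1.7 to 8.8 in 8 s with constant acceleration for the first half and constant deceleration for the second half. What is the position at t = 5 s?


Symmetric rest-to-rest: each phase covers (pf-p0)/2 in time T/2. 0.5*a*(T/2)^2 = (pf-p0)/2 => a = 4*(pf-p0)/T^2
a = 4*(8.8-1.7)/8^2 = 0.4438
t = 5 is in the deceleration phase (t > T/2).
p = pf - 0.5*a*(T-t)^2 = 8.8 - 0.5*0.4438*3^2
= 6.8031


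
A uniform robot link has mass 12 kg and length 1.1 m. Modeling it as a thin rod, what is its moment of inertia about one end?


I = (1/3) * m * L^2
= (1/3) * 12 * 1.1^2
= 0.333333 * 12 * 1.21
= 4.84 kg*m^2


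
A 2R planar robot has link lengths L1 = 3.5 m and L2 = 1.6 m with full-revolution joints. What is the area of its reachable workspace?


r_max = L1 + L2 = 5.1 m
r_min = |L1 - L2| = 1.9 m
Area = pi*(r_max^2 - r_min^2)
= pi*(26.01 - 3.61)
= pi * 22.4
= 70.3717 m^2


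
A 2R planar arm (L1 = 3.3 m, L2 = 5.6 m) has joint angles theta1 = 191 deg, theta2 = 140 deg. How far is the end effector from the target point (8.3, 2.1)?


End effector via forward kinematics:
x = L1*cos(t1) + L2*cos(t1+t2) = 1.6585
y = L1*sin(t1) + L2*sin(t1+t2) = -3.3446
Distance to target:
d = sqrt((8.3 - 1.6585)^2 + (2.1 - -3.3446)^2)
= sqrt(44.1095 + 29.6437)
= 8.588 m


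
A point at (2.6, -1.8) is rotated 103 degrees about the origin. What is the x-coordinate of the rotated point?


x' = x*cos(theta) - y*sin(theta)
cos(103 deg) = -0.225, sin(103 deg) = 0.9744
x' = 2.6 * -0.225 - -1.8 * 0.9744
= -0.5849 - -1.7539
= 1.169


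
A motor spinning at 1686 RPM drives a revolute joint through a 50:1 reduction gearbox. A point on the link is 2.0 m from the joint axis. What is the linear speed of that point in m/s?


omega_motor = 1686 * 2*pi/60 = 176.5575 rad/s
omega_joint = omega_motor / 50 = 3.5312 rad/s
v = omega_joint * r = 3.5312 * 2.0
= 7.0623 m/s


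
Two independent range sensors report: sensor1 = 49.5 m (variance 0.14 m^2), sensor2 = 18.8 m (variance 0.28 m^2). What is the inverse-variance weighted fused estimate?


w1 = (1/var1) / (1/var1 + 1/var2)
   = 7.1429 / (7.1429 + 3.5714) = 0.6667
w2 = 1 - w1 = 0.3333
fused = w1*s1 + w2*s2 = 33.0 + 6.2667
= 39.2667 m


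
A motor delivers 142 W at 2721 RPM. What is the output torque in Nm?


omega = 2721 * 2*pi/60 = 284.9425 rad/s
tau = P / omega = 142 / 284.9425
= 0.4983 Nm


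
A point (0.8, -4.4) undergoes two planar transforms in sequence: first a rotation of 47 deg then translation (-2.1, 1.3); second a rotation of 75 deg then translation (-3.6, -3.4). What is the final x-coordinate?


After transform 1:
x1 = cos(47)*0.8 - sin(47)*-4.4 + -2.1 = 1.6636
y1 = sin(47)*0.8 + cos(47)*-4.4 + 1.3 = -1.1157
After transform 2:
x2 = cos(75)*1.6636 - sin(75)*-1.1157 + -3.6
= -2.0917


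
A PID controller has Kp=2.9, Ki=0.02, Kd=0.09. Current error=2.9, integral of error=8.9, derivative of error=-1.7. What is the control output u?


u = Kp*e + Ki*int(e) + Kd*de/dt
= 2.9*2.9 + 0.02*8.9 + 0.09*(-1.7)
= 8.41 + 0.178 + -0.153
= 8.435


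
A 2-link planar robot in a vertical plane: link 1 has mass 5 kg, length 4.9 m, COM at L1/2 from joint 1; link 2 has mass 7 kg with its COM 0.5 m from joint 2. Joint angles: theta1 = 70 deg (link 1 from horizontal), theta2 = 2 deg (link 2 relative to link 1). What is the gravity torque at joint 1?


Horizontal distance from joint 1 to link-1 COM:
  x_c1 = (L1/2)*cos(t1) = 2.45 * 0.342 = 0.8379 m
Horizontal distance from joint 1 to link-2 COM:
  x_c2 = L1*cos(t1) + Lc2*cos(t1+t2)
       = 4.9*0.342 + 0.5*0.309 = 1.8304 m
tau1 = m1*g*x_c1 + m2*g*x_c2
     = 5*9.81*0.8379 + 7*9.81*1.8304
     = 41.1014 + 125.6941
     = 166.7955 Nm


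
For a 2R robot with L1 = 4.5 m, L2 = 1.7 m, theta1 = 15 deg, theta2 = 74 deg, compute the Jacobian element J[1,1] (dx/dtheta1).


J[1,1] = -L1*sin(t1) - L2*sin(t1+t2)
= -4.5*sin(15) - 1.7*sin(89)
= -2.8644


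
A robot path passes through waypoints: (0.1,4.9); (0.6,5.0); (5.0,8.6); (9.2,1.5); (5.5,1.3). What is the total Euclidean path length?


Segment lengths:
  seg1 = sqrt((0.5)^2 + (0.1)^2) = 0.5099
  seg2 = sqrt((4.4)^2 + (3.6)^2) = 5.6851
  seg3 = sqrt((4.2)^2 + (-7.1)^2) = 8.2492
  seg4 = sqrt((-3.7)^2 + (-0.2)^2) = 3.7054
Total = 18.1496


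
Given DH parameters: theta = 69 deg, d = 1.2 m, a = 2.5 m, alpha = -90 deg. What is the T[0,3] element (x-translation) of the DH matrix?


T[0,3] = a * cos(theta)
= 2.5 * cos(69 deg)
= 2.5 * 0.3584
= 0.8959


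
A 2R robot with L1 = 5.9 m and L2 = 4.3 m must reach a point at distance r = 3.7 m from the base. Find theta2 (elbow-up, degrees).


cos(theta2) = (r^2 - L1^2 - L2^2) / (2*L1*L2)
cos(theta2) = (13.69 - 34.81 - 18.49) / 50.74
cos(theta2) = -0.780646
theta2 = 141.3198 degrees


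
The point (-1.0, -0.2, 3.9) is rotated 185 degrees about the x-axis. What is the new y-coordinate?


Rotation about x-axis: y' = y*cos(theta) - z*sin(theta)
= -0.2 * -0.9962 - 3.9 * -0.0872
= 0.5391


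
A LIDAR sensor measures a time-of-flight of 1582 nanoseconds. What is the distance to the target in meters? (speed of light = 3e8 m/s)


tof = 1582 ns = 1.582e-06 s
dist = c * tof / 2
= 3e8 * 1.582e-06 / 2
= 237.3 m


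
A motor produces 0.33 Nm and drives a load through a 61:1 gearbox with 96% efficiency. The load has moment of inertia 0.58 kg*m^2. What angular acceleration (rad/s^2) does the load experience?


tau_out = tau_motor * N * eta
= 0.33 * 61 * 0.96 = 19.3248 Nm
alpha = tau_out / I = 19.3248 / 0.58
= 33.3186 rad/s^2


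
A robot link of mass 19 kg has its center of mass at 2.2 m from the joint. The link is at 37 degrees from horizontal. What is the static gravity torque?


tau = m*g*L*cos(angle)
= 19 * 9.81 * 2.2 * cos(37 deg)
= 19 * 9.81 * 2.2 * 0.7986
= 327.4869 Nm


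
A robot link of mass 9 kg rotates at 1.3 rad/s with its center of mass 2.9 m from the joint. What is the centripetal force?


F = m * omega^2 * r
= 9 * 1.3^2 * 2.9
= 9 * 1.69 * 2.9
= 44.109 N


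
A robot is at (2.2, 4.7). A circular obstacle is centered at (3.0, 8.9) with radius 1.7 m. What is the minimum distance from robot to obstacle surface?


center_dist = sqrt((2.2-3.0)^2 + (4.7-8.9)^2)
= sqrt(0.64 + 17.64)
= 4.2755
min_dist = center_dist - radius = 4.2755 - 1.7 = 2.5755 m


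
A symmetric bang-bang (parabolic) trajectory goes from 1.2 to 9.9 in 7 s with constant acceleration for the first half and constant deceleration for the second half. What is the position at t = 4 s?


Symmetric rest-to-rest: each phase covers (pf-p0)/2 in time T/2. 0.5*a*(T/2)^2 = (pf-p0)/2 => a = 4*(pf-p0)/T^2
a = 4*(9.9-1.2)/7^2 = 0.7102
t = 4 is in the deceleration phase (t > T/2).
p = pf - 0.5*a*(T-t)^2 = 9.9 - 0.5*0.7102*3^2
= 6.7041


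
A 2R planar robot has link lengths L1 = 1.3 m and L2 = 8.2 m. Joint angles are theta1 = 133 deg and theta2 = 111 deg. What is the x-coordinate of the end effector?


Convert angles to radians: theta1 = 2.3213, theta2 = 1.9373
x = L1*cos(theta1) + L2*cos(theta1+theta2)
x = -0.8866 + -3.5946
x = -4.4812


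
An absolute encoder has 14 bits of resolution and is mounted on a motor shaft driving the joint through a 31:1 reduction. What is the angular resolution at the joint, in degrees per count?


counts = 2^14 = 16384
effective counts at joint = 16384 * 31 = 507904
resolution = 360 / 507904
= 7.0880e-04 deg/count


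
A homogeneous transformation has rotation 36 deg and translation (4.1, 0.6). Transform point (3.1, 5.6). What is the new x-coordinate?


x' = cos(theta)*px - sin(theta)*py + tx
= 0.809*3.1 - 0.5878*5.6 + 4.1
= 3.3164


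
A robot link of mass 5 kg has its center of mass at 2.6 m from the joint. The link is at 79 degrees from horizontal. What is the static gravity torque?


tau = m*g*L*cos(angle)
= 5 * 9.81 * 2.6 * cos(79 deg)
= 5 * 9.81 * 2.6 * 0.1908
= 24.3339 Nm


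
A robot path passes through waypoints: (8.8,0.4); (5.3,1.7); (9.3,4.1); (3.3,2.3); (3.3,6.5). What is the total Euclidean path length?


Segment lengths:
  seg1 = sqrt((-3.5)^2 + (1.3)^2) = 3.7336
  seg2 = sqrt((4.0)^2 + (2.4)^2) = 4.6648
  seg3 = sqrt((-6.0)^2 + (-1.8)^2) = 6.2642
  seg4 = sqrt((0.0)^2 + (4.2)^2) = 4.2
Total = 18.8626


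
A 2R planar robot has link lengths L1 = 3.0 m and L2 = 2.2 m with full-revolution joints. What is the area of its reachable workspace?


r_max = L1 + L2 = 5.2 m
r_min = |L1 - L2| = 0.8 m
Area = pi*(r_max^2 - r_min^2)
= pi*(27.04 - 0.64)
= pi * 26.4
= 82.938 m^2


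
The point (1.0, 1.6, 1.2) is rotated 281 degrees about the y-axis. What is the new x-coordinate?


Rotation about y-axis: x' = x*cos(theta) + z*sin(theta)
= 1.0 * 0.1908 + 1.2 * -0.9816
= -0.9871


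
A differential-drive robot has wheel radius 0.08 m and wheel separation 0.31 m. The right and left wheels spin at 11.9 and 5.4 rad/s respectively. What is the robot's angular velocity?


vR = r*wR = 0.08*11.9 = 0.952 m/s
vL = r*wL = 0.08*5.4 = 0.432 m/s
v = (vR+vL)/2 = 0.692 m/s
omega = (vR-vL)/L = 1.6774 rad/s
angular velocity = 1.6774 rad/s


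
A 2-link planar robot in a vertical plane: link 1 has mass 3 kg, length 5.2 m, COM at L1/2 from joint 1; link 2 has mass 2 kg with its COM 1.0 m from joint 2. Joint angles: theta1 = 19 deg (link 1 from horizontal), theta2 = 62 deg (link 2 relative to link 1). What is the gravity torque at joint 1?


Horizontal distance from joint 1 to link-1 COM:
  x_c1 = (L1/2)*cos(t1) = 2.6 * 0.9455 = 2.4583 m
Horizontal distance from joint 1 to link-2 COM:
  x_c2 = L1*cos(t1) + Lc2*cos(t1+t2)
       = 5.2*0.9455 + 1.0*0.1564 = 5.0731 m
tau1 = m1*g*x_c1 + m2*g*x_c2
     = 3*9.81*2.4583 + 2*9.81*5.0731
     = 72.3492 + 99.5348
     = 171.884 Nm


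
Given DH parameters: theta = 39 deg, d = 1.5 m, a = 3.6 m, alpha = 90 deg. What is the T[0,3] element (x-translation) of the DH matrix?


T[0,3] = a * cos(theta)
= 3.6 * cos(39 deg)
= 3.6 * 0.7771
= 2.7977


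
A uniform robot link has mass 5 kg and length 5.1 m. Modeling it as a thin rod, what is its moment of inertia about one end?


I = (1/3) * m * L^2
= (1/3) * 5 * 5.1^2
= 0.333333 * 5 * 26.01
= 43.35 kg*m^2


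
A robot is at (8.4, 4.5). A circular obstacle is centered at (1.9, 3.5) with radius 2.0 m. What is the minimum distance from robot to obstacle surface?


center_dist = sqrt((8.4-1.9)^2 + (4.5-3.5)^2)
= sqrt(42.25 + 1.0)
= 6.5765
min_dist = center_dist - radius = 6.5765 - 2.0 = 4.5765 m


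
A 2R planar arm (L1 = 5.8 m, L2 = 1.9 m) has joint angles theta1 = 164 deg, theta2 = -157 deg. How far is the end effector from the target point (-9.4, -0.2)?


End effector via forward kinematics:
x = L1*cos(t1) + L2*cos(t1+t2) = -3.6895
y = L1*sin(t1) + L2*sin(t1+t2) = 1.8302
Distance to target:
d = sqrt((-9.4 - -3.6895)^2 + (-0.2 - 1.8302)^2)
= sqrt(32.61 + 4.1219)
= 6.0607 m


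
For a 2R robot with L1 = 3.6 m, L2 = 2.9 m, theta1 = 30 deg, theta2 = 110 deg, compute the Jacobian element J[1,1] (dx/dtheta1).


J[1,1] = -L1*sin(t1) - L2*sin(t1+t2)
= -3.6*sin(30) - 2.9*sin(140)
= -3.6641


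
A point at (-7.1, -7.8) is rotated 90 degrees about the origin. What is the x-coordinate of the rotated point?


x' = x*cos(theta) - y*sin(theta)
cos(90 deg) = 0.0, sin(90 deg) = 1.0
x' = -7.1 * 0.0 - -7.8 * 1.0
= -0.0 - -7.8
= 7.8


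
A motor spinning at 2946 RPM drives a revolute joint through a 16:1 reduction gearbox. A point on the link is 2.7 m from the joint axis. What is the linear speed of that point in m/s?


omega_motor = 2946 * 2*pi/60 = 308.5044 rad/s
omega_joint = omega_motor / 16 = 19.2815 rad/s
v = omega_joint * r = 19.2815 * 2.7
= 52.0601 m/s


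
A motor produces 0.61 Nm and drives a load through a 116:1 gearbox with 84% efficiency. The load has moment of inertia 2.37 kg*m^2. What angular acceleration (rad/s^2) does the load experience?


tau_out = tau_motor * N * eta
= 0.61 * 116 * 0.84 = 59.4384 Nm
alpha = tau_out / I = 59.4384 / 2.37
= 25.0795 rad/s^2


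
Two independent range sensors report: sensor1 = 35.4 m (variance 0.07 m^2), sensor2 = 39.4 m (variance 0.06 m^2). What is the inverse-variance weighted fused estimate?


w1 = (1/var1) / (1/var1 + 1/var2)
   = 14.2857 / (14.2857 + 16.6667) = 0.4615
w2 = 1 - w1 = 0.5385
fused = w1*s1 + w2*s2 = 16.3385 + 21.2154
= 37.5538 m


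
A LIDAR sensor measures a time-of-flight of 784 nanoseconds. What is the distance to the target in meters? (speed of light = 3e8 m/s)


tof = 784 ns = 7.84e-07 s
dist = c * tof / 2
= 3e8 * 7.84e-07 / 2
= 117.6 m


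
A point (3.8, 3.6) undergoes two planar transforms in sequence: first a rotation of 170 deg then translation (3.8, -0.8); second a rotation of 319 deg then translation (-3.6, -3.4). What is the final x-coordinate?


After transform 1:
x1 = cos(170)*3.8 - sin(170)*3.6 + 3.8 = -0.5674
y1 = sin(170)*3.8 + cos(170)*3.6 + -0.8 = -3.6854
After transform 2:
x2 = cos(319)*-0.5674 - sin(319)*-3.6854 + -3.6
= -6.4461


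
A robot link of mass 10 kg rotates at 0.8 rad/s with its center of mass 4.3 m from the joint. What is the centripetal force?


F = m * omega^2 * r
= 10 * 0.8^2 * 4.3
= 10 * 0.64 * 4.3
= 27.52 N


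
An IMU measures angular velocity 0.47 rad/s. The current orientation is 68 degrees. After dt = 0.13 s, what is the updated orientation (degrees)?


delta_theta = w * dt = 0.47 * 0.13 = 0.0611 rad
= 3.5008 deg
theta_new = 68 + 3.5008 = 71.5008 deg


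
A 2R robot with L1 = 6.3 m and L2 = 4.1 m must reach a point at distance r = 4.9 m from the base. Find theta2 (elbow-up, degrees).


cos(theta2) = (r^2 - L1^2 - L2^2) / (2*L1*L2)
cos(theta2) = (24.01 - 39.69 - 16.81) / 51.66
cos(theta2) = -0.62892
theta2 = 128.9705 degrees


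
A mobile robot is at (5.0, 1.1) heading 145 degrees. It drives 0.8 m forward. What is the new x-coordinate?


x_new = x0 + d*cos(theta)
= 5.0 + 0.8*cos(145)
= 5.0 + -0.6553
= 4.3447


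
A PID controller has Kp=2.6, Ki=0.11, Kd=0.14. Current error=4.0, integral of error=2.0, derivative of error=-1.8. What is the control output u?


u = Kp*e + Ki*int(e) + Kd*de/dt
= 2.6*4.0 + 0.11*2.0 + 0.14*(-1.8)
= 10.4 + 0.22 + -0.252
= 10.368


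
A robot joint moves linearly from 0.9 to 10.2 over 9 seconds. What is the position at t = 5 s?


s = t/T = 5/9 = 0.5556
p(t) = p0 + (pf-p0)*s
= 0.9 + (10.2 - 0.9) * 0.5556
= 6.0667


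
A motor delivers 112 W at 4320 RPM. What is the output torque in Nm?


omega = 4320 * 2*pi/60 = 452.3893 rad/s
tau = P / omega = 112 / 452.3893
= 0.2476 Nm


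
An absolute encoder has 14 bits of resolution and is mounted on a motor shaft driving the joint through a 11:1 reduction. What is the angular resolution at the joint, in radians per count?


counts = 2^14 = 16384
effective counts at joint = 16384 * 11 = 180224
resolution = 2*pi / 180224
= 3.4863e-05 rad/count


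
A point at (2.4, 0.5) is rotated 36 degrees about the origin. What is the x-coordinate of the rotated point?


x' = x*cos(theta) - y*sin(theta)
cos(36 deg) = 0.809, sin(36 deg) = 0.5878
x' = 2.4 * 0.809 - 0.5 * 0.5878
= 1.9416 - 0.2939
= 1.6477


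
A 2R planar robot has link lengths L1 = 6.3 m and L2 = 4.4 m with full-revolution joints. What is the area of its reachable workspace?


r_max = L1 + L2 = 10.7 m
r_min = |L1 - L2| = 1.9 m
Area = pi*(r_max^2 - r_min^2)
= pi*(114.49 - 3.61)
= pi * 110.88
= 348.3398 m^2


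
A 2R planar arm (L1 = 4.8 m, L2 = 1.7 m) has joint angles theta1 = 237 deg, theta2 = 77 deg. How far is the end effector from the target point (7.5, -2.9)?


End effector via forward kinematics:
x = L1*cos(t1) + L2*cos(t1+t2) = -1.4333
y = L1*sin(t1) + L2*sin(t1+t2) = -5.2485
Distance to target:
d = sqrt((7.5 - -1.4333)^2 + (-2.9 - -5.2485)^2)
= sqrt(79.8047 + 5.5154)
= 9.2369 m


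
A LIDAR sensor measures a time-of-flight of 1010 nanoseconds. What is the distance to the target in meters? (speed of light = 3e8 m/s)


tof = 1010 ns = 1.01e-06 s
dist = c * tof / 2
= 3e8 * 1.01e-06 / 2
= 151.5 m


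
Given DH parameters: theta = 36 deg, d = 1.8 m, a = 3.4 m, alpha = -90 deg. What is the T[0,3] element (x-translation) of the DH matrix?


T[0,3] = a * cos(theta)
= 3.4 * cos(36 deg)
= 3.4 * 0.809
= 2.7507


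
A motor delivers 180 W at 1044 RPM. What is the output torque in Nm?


omega = 1044 * 2*pi/60 = 109.3274 rad/s
tau = P / omega = 180 / 109.3274
= 1.6464 Nm


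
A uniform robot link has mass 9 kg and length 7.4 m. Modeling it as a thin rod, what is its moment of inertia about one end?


I = (1/3) * m * L^2
= (1/3) * 9 * 7.4^2
= 0.333333 * 9 * 54.76
= 164.28 kg*m^2


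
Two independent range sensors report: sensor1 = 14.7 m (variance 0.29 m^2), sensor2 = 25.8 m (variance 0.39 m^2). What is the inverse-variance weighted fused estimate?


w1 = (1/var1) / (1/var1 + 1/var2)
   = 3.4483 / (3.4483 + 2.5641) = 0.5735
w2 = 1 - w1 = 0.4265
fused = w1*s1 + w2*s2 = 8.4309 + 11.0029
= 19.4338 m


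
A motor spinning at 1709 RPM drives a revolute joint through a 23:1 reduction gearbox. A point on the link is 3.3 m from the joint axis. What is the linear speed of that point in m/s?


omega_motor = 1709 * 2*pi/60 = 178.9661 rad/s
omega_joint = omega_motor / 23 = 7.7811 rad/s
v = omega_joint * r = 7.7811 * 3.3
= 25.6777 m/s


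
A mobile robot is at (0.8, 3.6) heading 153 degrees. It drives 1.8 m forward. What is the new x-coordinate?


x_new = x0 + d*cos(theta)
= 0.8 + 1.8*cos(153)
= 0.8 + -1.6038
= -0.8038


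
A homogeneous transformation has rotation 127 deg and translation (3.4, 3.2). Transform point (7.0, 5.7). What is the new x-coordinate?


x' = cos(theta)*px - sin(theta)*py + tx
= -0.6018*7.0 - 0.7986*5.7 + 3.4
= -5.3649


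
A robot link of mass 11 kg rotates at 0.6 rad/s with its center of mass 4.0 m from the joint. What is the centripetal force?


F = m * omega^2 * r
= 11 * 0.6^2 * 4.0
= 11 * 0.36 * 4.0
= 15.84 N


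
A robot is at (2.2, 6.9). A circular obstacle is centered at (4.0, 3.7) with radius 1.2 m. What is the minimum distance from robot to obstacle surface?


center_dist = sqrt((2.2-4.0)^2 + (6.9-3.7)^2)
= sqrt(3.24 + 10.24)
= 3.6715
min_dist = center_dist - radius = 3.6715 - 1.2 = 2.4715 m


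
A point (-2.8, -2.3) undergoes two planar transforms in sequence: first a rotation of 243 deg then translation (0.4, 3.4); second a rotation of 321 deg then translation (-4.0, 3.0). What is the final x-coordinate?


After transform 1:
x1 = cos(243)*-2.8 - sin(243)*-2.3 + 0.4 = -0.3781
y1 = sin(243)*-2.8 + cos(243)*-2.3 + 3.4 = 6.939
After transform 2:
x2 = cos(321)*-0.3781 - sin(321)*6.939 + -4.0
= 0.073


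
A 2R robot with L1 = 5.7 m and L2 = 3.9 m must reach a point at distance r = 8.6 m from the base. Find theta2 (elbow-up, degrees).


cos(theta2) = (r^2 - L1^2 - L2^2) / (2*L1*L2)
cos(theta2) = (73.96 - 32.49 - 15.21) / 44.46
cos(theta2) = 0.590643
theta2 = 53.7973 degrees


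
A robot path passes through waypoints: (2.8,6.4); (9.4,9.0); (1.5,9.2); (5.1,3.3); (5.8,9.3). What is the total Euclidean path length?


Segment lengths:
  seg1 = sqrt((6.6)^2 + (2.6)^2) = 7.0937
  seg2 = sqrt((-7.9)^2 + (0.2)^2) = 7.9025
  seg3 = sqrt((3.6)^2 + (-5.9)^2) = 6.9116
  seg4 = sqrt((0.7)^2 + (6.0)^2) = 6.0407
Total = 27.9485


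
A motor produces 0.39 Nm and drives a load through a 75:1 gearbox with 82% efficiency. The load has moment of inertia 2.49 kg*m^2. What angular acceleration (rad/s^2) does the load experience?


tau_out = tau_motor * N * eta
= 0.39 * 75 * 0.82 = 23.985 Nm
alpha = tau_out / I = 23.985 / 2.49
= 9.6325 rad/s^2


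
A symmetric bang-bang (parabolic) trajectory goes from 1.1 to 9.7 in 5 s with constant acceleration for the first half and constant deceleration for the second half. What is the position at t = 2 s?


Symmetric rest-to-rest: each phase covers (pf-p0)/2 in time T/2. 0.5*a*(T/2)^2 = (pf-p0)/2 => a = 4*(pf-p0)/T^2
a = 4*(9.7-1.1)/5^2 = 1.376
t = 2 is in the acceleration phase (t <= T/2).
p = p0 + 0.5*a*t^2 = 1.1 + 0.5*1.376*2^2
= 3.852


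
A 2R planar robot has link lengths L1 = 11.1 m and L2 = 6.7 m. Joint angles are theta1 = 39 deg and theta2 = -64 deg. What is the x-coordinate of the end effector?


Convert angles to radians: theta1 = 0.6807, theta2 = -1.117
x = L1*cos(theta1) + L2*cos(theta1+theta2)
x = 8.6263 + 6.0723
x = 14.6986


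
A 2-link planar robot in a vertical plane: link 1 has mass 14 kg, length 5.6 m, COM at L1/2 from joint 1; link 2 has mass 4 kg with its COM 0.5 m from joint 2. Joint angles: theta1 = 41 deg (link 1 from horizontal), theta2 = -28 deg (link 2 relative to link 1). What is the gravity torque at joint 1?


Horizontal distance from joint 1 to link-1 COM:
  x_c1 = (L1/2)*cos(t1) = 2.8 * 0.7547 = 2.1132 m
Horizontal distance from joint 1 to link-2 COM:
  x_c2 = L1*cos(t1) + Lc2*cos(t1+t2)
       = 5.6*0.7547 + 0.5*0.9744 = 4.7136 m
tau1 = m1*g*x_c1 + m2*g*x_c2
     = 14*9.81*2.1132 + 4*9.81*4.7136
     = 290.2251 + 184.96
     = 475.1851 Nm


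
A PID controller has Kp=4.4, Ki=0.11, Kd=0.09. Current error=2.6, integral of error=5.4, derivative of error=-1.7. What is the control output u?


u = Kp*e + Ki*int(e) + Kd*de/dt
= 4.4*2.6 + 0.11*5.4 + 0.09*(-1.7)
= 11.44 + 0.594 + -0.153
= 11.881


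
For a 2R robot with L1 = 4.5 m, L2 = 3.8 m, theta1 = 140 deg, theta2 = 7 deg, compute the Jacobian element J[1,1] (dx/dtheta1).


J[1,1] = -L1*sin(t1) - L2*sin(t1+t2)
= -4.5*sin(140) - 3.8*sin(147)
= -4.9622


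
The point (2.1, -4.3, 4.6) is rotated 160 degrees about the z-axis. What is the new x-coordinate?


Rotation about z-axis: x' = x*cos(theta) - y*sin(theta)
= 2.1 * -0.9397 - -4.3 * 0.342
= -0.5027


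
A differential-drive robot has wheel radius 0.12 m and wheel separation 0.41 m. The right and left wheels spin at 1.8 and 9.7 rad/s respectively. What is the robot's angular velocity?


vR = r*wR = 0.12*1.8 = 0.216 m/s
vL = r*wL = 0.12*9.7 = 1.164 m/s
v = (vR+vL)/2 = 0.69 m/s
omega = (vR-vL)/L = -2.3122 rad/s
angular velocity = -2.3122 rad/s


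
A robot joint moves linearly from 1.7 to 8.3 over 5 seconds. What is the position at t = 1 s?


s = t/T = 1/5 = 0.2
p(t) = p0 + (pf-p0)*s
= 1.7 + (8.3 - 1.7) * 0.2
= 3.02


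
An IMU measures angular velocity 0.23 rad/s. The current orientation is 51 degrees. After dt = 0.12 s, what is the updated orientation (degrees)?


delta_theta = w * dt = 0.23 * 0.12 = 0.0276 rad
= 1.5814 deg
theta_new = 51 + 1.5814 = 52.5814 deg


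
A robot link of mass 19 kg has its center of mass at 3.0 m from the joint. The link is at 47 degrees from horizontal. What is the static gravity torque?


tau = m*g*L*cos(angle)
= 19 * 9.81 * 3.0 * cos(47 deg)
= 19 * 9.81 * 3.0 * 0.682
= 381.353 Nm


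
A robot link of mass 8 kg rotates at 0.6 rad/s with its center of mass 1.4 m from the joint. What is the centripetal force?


F = m * omega^2 * r
= 8 * 0.6^2 * 1.4
= 8 * 0.36 * 1.4
= 4.032 N


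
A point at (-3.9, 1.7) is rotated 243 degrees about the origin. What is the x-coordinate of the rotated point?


x' = x*cos(theta) - y*sin(theta)
cos(243 deg) = -0.454, sin(243 deg) = -0.891
x' = -3.9 * -0.454 - 1.7 * -0.891
= 1.7706 - -1.5147
= 3.2853


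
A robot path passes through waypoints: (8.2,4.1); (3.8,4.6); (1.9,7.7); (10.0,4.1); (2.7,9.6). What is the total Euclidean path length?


Segment lengths:
  seg1 = sqrt((-4.4)^2 + (0.5)^2) = 4.4283
  seg2 = sqrt((-1.9)^2 + (3.1)^2) = 3.6359
  seg3 = sqrt((8.1)^2 + (-3.6)^2) = 8.864
  seg4 = sqrt((-7.3)^2 + (5.5)^2) = 9.14
Total = 26.0682


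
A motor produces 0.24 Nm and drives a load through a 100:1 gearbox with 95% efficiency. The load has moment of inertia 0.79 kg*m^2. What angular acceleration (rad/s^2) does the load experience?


tau_out = tau_motor * N * eta
= 0.24 * 100 * 0.95 = 22.8 Nm
alpha = tau_out / I = 22.8 / 0.79
= 28.8608 rad/s^2


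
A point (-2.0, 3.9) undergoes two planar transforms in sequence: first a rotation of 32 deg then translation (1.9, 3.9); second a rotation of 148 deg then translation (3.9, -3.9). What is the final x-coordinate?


After transform 1:
x1 = cos(32)*-2.0 - sin(32)*3.9 + 1.9 = -1.8628
y1 = sin(32)*-2.0 + cos(32)*3.9 + 3.9 = 6.1475
After transform 2:
x2 = cos(148)*-1.8628 - sin(148)*6.1475 + 3.9
= 2.222


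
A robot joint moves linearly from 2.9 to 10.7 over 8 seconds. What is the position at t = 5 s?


s = t/T = 5/8 = 0.625
p(t) = p0 + (pf-p0)*s
= 2.9 + (10.7 - 2.9) * 0.625
= 7.775


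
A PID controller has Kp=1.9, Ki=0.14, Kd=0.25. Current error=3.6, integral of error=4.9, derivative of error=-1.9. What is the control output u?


u = Kp*e + Ki*int(e) + Kd*de/dt
= 1.9*3.6 + 0.14*4.9 + 0.25*(-1.9)
= 6.84 + 0.686 + -0.475
= 7.051


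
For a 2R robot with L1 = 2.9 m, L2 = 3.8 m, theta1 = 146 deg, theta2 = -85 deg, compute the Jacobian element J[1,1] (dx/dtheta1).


J[1,1] = -L1*sin(t1) - L2*sin(t1+t2)
= -2.9*sin(146) - 3.8*sin(61)
= -4.9452


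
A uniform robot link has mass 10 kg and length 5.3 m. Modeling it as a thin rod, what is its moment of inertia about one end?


I = (1/3) * m * L^2
= (1/3) * 10 * 5.3^2
= 0.333333 * 10 * 28.09
= 93.6333 kg*m^2


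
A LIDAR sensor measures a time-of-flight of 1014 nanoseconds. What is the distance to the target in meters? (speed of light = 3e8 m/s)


tof = 1014 ns = 1.014e-06 s
dist = c * tof / 2
= 3e8 * 1.014e-06 / 2
= 152.1 m


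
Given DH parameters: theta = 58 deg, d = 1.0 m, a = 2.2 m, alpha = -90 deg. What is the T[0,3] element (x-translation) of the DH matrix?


T[0,3] = a * cos(theta)
= 2.2 * cos(58 deg)
= 2.2 * 0.5299
= 1.1658


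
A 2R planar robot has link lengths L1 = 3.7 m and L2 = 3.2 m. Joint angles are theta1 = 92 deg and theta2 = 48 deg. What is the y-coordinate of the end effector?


Convert angles to radians: theta1 = 1.6057, theta2 = 0.8378
y = L1*sin(theta1) + L2*sin(theta1+theta2)
y = 3.6977 + 2.0569
y = 5.7547


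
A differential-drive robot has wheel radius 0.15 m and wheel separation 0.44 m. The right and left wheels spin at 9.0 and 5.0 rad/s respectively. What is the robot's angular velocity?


vR = r*wR = 0.15*9.0 = 1.35 m/s
vL = r*wL = 0.15*5.0 = 0.75 m/s
v = (vR+vL)/2 = 1.05 m/s
omega = (vR-vL)/L = 1.3636 rad/s
angular velocity = 1.3636 rad/s


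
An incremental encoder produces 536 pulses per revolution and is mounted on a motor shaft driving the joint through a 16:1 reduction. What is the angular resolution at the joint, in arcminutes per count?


counts per rev = 536
effective counts at joint = 536 * 16 = 8576
resolution = 360*60 / 8576
= 2.5187 arcmin/count


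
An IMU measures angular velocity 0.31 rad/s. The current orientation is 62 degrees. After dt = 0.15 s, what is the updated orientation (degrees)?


delta_theta = w * dt = 0.31 * 0.15 = 0.0465 rad
= 2.6643 deg
theta_new = 62 + 2.6643 = 64.6643 deg


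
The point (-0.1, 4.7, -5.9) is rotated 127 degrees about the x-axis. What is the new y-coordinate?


Rotation about x-axis: y' = y*cos(theta) - z*sin(theta)
= 4.7 * -0.6018 - -5.9 * 0.7986
= 1.8834


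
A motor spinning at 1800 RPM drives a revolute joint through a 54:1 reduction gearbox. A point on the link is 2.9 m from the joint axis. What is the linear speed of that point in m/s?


omega_motor = 1800 * 2*pi/60 = 188.4956 rad/s
omega_joint = omega_motor / 54 = 3.4907 rad/s
v = omega_joint * r = 3.4907 * 2.9
= 10.1229 m/s


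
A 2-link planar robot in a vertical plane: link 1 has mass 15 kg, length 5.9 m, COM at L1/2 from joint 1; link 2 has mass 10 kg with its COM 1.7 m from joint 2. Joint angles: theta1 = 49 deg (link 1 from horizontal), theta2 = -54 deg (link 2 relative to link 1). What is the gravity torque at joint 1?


Horizontal distance from joint 1 to link-1 COM:
  x_c1 = (L1/2)*cos(t1) = 2.95 * 0.6561 = 1.9354 m
Horizontal distance from joint 1 to link-2 COM:
  x_c2 = L1*cos(t1) + Lc2*cos(t1+t2)
       = 5.9*0.6561 + 1.7*0.9962 = 5.5643 m
tau1 = m1*g*x_c1 + m2*g*x_c2
     = 15*9.81*1.9354 + 10*9.81*5.5643
     = 284.7903 + 545.8558
     = 830.6461 Nm


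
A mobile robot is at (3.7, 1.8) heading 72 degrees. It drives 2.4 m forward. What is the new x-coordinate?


x_new = x0 + d*cos(theta)
= 3.7 + 2.4*cos(72)
= 3.7 + 0.7416
= 4.4416


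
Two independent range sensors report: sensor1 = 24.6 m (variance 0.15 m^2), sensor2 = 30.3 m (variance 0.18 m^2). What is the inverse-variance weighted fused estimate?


w1 = (1/var1) / (1/var1 + 1/var2)
   = 6.6667 / (6.6667 + 5.5556) = 0.5455
w2 = 1 - w1 = 0.4545
fused = w1*s1 + w2*s2 = 13.4182 + 13.7727
= 27.1909 m


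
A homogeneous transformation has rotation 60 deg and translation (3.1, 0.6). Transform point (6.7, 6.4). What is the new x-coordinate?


x' = cos(theta)*px - sin(theta)*py + tx
= 0.5*6.7 - 0.866*6.4 + 3.1
= 0.9074


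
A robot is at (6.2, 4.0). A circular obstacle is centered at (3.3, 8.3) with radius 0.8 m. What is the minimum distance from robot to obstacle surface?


center_dist = sqrt((6.2-3.3)^2 + (4.0-8.3)^2)
= sqrt(8.41 + 18.49)
= 5.1865
min_dist = center_dist - radius = 5.1865 - 0.8 = 4.3865 m


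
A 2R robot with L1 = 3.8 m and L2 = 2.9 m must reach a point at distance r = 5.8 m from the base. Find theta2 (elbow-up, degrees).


cos(theta2) = (r^2 - L1^2 - L2^2) / (2*L1*L2)
cos(theta2) = (33.64 - 14.44 - 8.41) / 22.04
cos(theta2) = 0.489564
theta2 = 60.688 degrees


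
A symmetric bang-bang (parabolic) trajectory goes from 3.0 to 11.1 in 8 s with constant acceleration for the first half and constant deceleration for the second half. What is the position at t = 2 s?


Symmetric rest-to-rest: each phase covers (pf-p0)/2 in time T/2. 0.5*a*(T/2)^2 = (pf-p0)/2 => a = 4*(pf-p0)/T^2
a = 4*(11.1-3.0)/8^2 = 0.5062
t = 2 is in the acceleration phase (t <= T/2).
p = p0 + 0.5*a*t^2 = 3.0 + 0.5*0.5062*2^2
= 4.0125


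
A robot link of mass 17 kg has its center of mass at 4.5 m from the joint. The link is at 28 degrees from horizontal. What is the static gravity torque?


tau = m*g*L*cos(angle)
= 17 * 9.81 * 4.5 * cos(28 deg)
= 17 * 9.81 * 4.5 * 0.8829
= 662.6213 Nm
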